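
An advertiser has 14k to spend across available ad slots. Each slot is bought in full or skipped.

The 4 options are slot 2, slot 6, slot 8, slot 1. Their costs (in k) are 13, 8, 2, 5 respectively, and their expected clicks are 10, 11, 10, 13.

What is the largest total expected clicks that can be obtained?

Take slot 6 and slot 1: cost 8 + 5 = 13 ≤ 14, expected clicks 11 + 13 = 24.
No other feasible combination does better.

24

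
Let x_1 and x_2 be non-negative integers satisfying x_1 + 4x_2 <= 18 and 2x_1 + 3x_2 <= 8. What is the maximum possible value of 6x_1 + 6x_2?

24

(x_1,x_2)=(4,0) is feasible, giving 24.
(x_1,x_2)=(3,0) is feasible, giving 18.
Maximum is 24 at (x_1,x_2)=(4,0).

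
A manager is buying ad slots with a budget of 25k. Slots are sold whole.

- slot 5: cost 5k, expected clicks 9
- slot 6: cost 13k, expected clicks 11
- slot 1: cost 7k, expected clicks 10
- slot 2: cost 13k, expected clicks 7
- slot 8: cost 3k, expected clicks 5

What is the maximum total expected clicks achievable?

30

This is a 0-1 knapsack instance.
slot 5 + slot 6 + slot 1: cost 5 + 13 + 7 = 25 ≤ 25, expected clicks 9 + 11 + 10 = 30.
slot 6 + slot 1 + slot 8: cost 13 + 7 + 3 = 23 ≤ 25, expected clicks 11 + 10 + 5 = 26.
slot 5 + slot 1 + slot 2: cost 5 + 7 + 13 = 25 ≤ 25, expected clicks 9 + 10 + 7 = 26.
Best is slot 5, slot 6, and slot 1 with total expected clicks 30.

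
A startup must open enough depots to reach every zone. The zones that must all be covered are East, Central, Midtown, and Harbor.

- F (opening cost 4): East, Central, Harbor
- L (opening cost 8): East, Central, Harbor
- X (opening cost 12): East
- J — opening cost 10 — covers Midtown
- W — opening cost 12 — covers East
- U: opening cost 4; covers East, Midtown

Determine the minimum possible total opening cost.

Choose F and U: together they cover East, Central, Midtown, Harbor — every zone.
Total opening cost: 4 + 4 = 8.
No cover costs less than 8.

8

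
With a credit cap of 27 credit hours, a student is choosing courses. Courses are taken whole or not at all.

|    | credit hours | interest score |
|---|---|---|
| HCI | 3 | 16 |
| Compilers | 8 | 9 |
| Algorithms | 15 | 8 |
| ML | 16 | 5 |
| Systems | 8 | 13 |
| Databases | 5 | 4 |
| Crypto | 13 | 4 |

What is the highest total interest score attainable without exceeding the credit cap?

42

Take HCI, Compilers, Systems, and Databases: credit hours 3 + 8 + 8 + 5 = 24 ≤ 27, interest score 16 + 9 + 13 + 4 = 42.
No other feasible combination does better.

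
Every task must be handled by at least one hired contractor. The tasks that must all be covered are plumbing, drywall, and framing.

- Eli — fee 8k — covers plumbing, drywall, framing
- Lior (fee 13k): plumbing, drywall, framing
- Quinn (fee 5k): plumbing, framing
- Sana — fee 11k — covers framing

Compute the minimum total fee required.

8

The greedy cost-per-new-task heuristic would pick Quinn and Eli for 13, but a cheaper cover exists.
Eli alone covers plumbing, drywall, framing — every task.
Total fee: 8.
No cover costs less than 8.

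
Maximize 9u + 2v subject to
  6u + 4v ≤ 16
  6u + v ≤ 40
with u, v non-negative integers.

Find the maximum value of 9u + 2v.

(u,v)=(2,1): 6·2+4·1=16≤16, 6·2+1·1=13≤40, objective 20.
(u,v)=(2,0): 6·2+4·0=12≤16, 6·2+1·0=12≤40, objective 18.
(u,v)=(1,2): 6·1+4·2=14≤16, 6·1+1·2=8≤40, objective 13.
The best lattice point is (2,1), giving 20.

20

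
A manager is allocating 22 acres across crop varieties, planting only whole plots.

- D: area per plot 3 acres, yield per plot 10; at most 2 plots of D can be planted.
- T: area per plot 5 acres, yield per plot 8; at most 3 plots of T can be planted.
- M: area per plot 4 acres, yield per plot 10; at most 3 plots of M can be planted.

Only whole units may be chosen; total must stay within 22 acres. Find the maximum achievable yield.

D has the best ratio (10/3); taking only D gives at most 2×10 = 20 (stopped by the supply cap of 2).
Mixing does better — 2×D and 3×M: area 18 ≤ 22, yield 2·10 + 3·10 = 50.

50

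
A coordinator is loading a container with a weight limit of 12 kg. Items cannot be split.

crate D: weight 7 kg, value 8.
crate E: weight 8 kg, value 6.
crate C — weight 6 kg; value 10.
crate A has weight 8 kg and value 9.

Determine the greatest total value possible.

10

Allowing fractional choices, the relaxed optimum would be about 16.9, but items are indivisible.
crate C: weight 6 ≤ 12, value 10.
crate D: weight 7 ≤ 12, value 8.
crate A: weight 8 ≤ 12, value 9.
Best is crate C with total value 10.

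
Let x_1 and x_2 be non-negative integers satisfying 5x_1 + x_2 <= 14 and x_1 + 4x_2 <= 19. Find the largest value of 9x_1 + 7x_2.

(x_1,x_2)=(2,4): 5·2+1·4=14≤14, 1·2+4·4=18≤19, objective 46.
(x_1,x_2)=(2,3): 5·2+1·3=13≤14, 1·2+4·3=14≤19, objective 39.
(x_1,x_2)=(1,4): 5·1+1·4=9≤14, 1·1+4·4=17≤19, objective 37.
The best lattice point is (2,4), giving 46.

46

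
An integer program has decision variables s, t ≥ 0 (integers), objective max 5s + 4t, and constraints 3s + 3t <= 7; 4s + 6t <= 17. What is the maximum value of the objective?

(s,t)=(2,0) is feasible, giving 10.
(s,t)=(1,1) is feasible, giving 9.
The best lattice point is (2,0), giving 10.

10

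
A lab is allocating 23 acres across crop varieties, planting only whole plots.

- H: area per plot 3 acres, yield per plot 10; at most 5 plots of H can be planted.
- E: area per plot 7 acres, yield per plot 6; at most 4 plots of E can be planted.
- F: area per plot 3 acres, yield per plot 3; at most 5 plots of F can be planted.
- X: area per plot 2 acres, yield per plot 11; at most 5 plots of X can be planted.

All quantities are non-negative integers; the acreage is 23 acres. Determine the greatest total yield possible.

95

X has the best ratio (11/2); taking only X gives at most 5×11 = 55 (stopped by the supply cap of 5).
Mixing does better — 4×H and 5×X: area 22 ≤ 23, yield 4·10 + 5·11 = 95.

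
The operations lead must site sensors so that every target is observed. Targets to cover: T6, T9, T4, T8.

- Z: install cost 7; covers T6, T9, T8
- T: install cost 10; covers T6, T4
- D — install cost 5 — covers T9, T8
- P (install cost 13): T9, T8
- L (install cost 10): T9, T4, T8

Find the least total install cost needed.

This is an integer covering problem.
Choose T and D: together they cover T6, T9, T4, T8 — every target.
Total install cost: 10 + 5 = 15.

15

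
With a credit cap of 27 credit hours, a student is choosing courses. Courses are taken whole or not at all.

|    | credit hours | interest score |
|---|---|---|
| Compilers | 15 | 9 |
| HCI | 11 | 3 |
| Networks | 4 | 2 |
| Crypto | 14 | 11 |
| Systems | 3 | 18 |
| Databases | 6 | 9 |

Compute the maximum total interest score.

40

This is an integer program with binary decision variables.
Allowing fractional choices, the relaxed optimum would be about 40.4, but courses are indivisible.
Crypto + Systems + Databases: credit hours 14 + 3 + 6 = 23 ≤ 27, interest score 11 + 18 + 9 = 38.
Networks + Crypto + Systems + Databases: credit hours 4 + 14 + 3 + 6 = 27 ≤ 27, interest score 2 + 11 + 18 + 9 = 40.
Compilers + Systems + Databases: credit hours 15 + 3 + 6 = 24 ≤ 27, interest score 9 + 18 + 9 = 36.
Best is Networks, Crypto, Systems, and Databases with total interest score 40.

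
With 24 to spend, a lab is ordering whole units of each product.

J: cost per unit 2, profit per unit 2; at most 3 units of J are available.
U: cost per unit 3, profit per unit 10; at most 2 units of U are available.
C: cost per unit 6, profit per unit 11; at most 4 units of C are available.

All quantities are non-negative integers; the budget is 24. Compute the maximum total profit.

3×J, 2×U, and 2×C: cost 24 ≤ 24, profit 3·2 + 2·10 + 2·11 = 48.
2×U and 3×C: cost 24 ≤ 24, profit 2·10 + 3·11 = 53.
Best is 53.

53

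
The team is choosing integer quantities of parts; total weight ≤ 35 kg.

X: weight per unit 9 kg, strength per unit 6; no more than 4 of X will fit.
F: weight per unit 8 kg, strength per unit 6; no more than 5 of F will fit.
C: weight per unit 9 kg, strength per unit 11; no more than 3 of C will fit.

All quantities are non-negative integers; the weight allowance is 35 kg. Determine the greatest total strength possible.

C has the best ratio (11/9); taking only C gives at most 3×11 = 33 (stopped by the weight limit).
Mixing does better — 1×F and 3×C: weight 35 ≤ 35, strength 1·6 + 3·11 = 39.

39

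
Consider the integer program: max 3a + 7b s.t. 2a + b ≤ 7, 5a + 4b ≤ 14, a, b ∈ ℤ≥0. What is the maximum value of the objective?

21

Relaxing integrality, the LP optimum is 24.50 at (a,b) = (0, 3.5), which is not an integer point.
(a,b)=(0,3): 2·0+1·3=3≤7, 5·0+4·3=12≤14, objective 21.
(a,b)=(1,2): 2·1+1·2=4≤7, 5·1+4·2=13≤14, objective 17.
Maximum is 21 at (a,b)=(0,3).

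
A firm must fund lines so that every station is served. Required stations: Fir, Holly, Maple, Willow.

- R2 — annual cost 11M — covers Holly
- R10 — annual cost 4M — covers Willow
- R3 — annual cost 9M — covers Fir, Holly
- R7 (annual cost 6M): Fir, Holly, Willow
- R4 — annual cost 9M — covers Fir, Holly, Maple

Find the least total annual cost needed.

The greedy cost-per-new-station heuristic would pick R7 and R4 for 15, but a cheaper cover exists.
Choose R10 and R4: together they cover Fir, Holly, Maple, Willow — every station.
Total annual cost: 4 + 9 = 13.
No cover costs less than 13.

13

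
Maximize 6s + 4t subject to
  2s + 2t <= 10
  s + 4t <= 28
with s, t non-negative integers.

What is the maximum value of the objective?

30

(s,t)=(5,0): 2·5+2·0=10≤10, 1·5+4·0=5≤28, objective 30.
(s,t)=(4,1): 2·4+2·1=10≤10, 1·4+4·1=8≤28, objective 28.
(s,t)=(4,0): 2·4+2·0=8≤10, 1·4+4·0=4≤28, objective 24.
No feasible integer point exceeds 30.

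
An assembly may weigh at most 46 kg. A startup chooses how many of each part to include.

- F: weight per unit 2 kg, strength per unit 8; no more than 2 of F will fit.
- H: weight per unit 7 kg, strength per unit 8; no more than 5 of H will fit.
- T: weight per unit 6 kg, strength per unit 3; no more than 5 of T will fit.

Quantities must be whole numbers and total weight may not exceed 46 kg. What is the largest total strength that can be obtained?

F has the best ratio (8/2); taking only F gives at most 2×8 = 16 (stopped by the supply cap of 2).
Mixing does better — 2×F, 5×H, and 1×T: weight 45 ≤ 46, strength 2·8 + 5·8 + 1·3 = 59.

59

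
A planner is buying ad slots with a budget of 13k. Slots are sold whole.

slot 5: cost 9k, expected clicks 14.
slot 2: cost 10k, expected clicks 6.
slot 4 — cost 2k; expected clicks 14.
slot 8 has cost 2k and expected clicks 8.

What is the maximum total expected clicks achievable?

36

slot 5 + slot 4 + slot 8: cost 9 + 2 + 2 = 13 ≤ 13, expected clicks 14 + 14 + 8 = 36.
slot 5 + slot 4: cost 9 + 2 = 11 ≤ 13, expected clicks 14 + 14 = 28.
Best is slot 5, slot 4, and slot 8 with total expected clicks 36.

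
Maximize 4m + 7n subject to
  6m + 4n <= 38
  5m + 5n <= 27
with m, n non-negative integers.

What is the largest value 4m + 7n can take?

35

The continuous relaxation peaks at (0, 5.4) with value 37.80; rounding to a feasible lattice point costs some objective.
(m,n)=(0,5): 6·0+4·5=20≤38, 5·0+5·5=25≤27, objective 35.
(m,n)=(1,4): 6·1+4·4=22≤38, 5·1+5·4=25≤27, objective 32.
(m,n)=(0,4): 6·0+4·4=16≤38, 5·0+5·4=20≤27, objective 28.
The best lattice point is (0,5), giving 35.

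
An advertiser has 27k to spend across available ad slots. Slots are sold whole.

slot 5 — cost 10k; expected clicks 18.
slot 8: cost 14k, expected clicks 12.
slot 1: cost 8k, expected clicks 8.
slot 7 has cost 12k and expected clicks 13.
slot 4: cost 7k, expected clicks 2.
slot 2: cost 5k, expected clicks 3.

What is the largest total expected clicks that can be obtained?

34

This is an integer program with binary decision variables.
slot 5 + slot 8: cost 10 + 14 = 24 ≤ 27, expected clicks 18 + 12 = 30.
slot 5 + slot 7: cost 10 + 12 = 22 ≤ 27, expected clicks 18 + 13 = 31.
slot 5 + slot 7 + slot 2: cost 10 + 12 + 5 = 27 ≤ 27, expected clicks 18 + 13 + 3 = 34.
Best is slot 5, slot 7, and slot 2 with total expected clicks 34.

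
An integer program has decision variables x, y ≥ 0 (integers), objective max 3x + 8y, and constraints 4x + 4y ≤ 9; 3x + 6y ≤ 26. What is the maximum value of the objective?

16

(x,y)=(0,2): 4·0+4·2=8≤9, 3·0+6·2=12≤26, objective 16.
(x,y)=(1,1): 4·1+4·1=8≤9, 3·1+6·1=9≤26, objective 11.
(x,y)=(0,1): 4·0+4·1=4≤9, 3·0+6·1=6≤26, objective 8.
The best lattice point is (0,2), giving 16.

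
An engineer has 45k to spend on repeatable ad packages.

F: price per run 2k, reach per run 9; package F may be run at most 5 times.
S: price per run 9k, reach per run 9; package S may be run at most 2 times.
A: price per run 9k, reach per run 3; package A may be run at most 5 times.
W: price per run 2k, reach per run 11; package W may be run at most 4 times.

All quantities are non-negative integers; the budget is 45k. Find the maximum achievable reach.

This is a bounded integer knapsack.
W has the best ratio (11/2); taking only W gives at most 4×11 = 44 (stopped by the supply cap of 4).
Mixing does better — 5×F, 2×S, 1×A, and 4×W: price 45 ≤ 45, reach 5·9 + 2·9 + 1·3 + 4·11 = 110.

110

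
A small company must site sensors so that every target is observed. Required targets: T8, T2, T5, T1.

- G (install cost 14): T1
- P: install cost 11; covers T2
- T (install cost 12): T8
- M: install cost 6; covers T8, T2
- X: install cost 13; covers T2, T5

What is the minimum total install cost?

33

This is an integer covering problem.
Choose G, M, and X: together they cover T8, T2, T5, T1 — every target.
Total install cost: 14 + 6 + 13 = 33.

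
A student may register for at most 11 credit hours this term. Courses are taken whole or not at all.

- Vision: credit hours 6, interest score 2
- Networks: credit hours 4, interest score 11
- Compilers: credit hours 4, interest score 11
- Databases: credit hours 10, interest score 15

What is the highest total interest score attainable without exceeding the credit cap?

Networks + Compilers: credit hours 4 + 4 = 8 ≤ 11, interest score 11 + 11 = 22.
Databases: credit hours 10 ≤ 11, interest score 15.
Vision + Networks: credit hours 6 + 4 = 10 ≤ 11, interest score 2 + 11 = 13.
Best is Networks and Compilers with total interest score 22.

22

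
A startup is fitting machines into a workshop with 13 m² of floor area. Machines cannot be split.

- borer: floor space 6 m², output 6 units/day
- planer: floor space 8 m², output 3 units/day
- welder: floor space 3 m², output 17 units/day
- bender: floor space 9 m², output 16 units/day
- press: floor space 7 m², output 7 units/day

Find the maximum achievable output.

welder + bender: floor space 3 + 9 = 12 ≤ 13, output 17 + 16 = 33.
welder + press: floor space 3 + 7 = 10 ≤ 13, output 17 + 7 = 24.
Best is welder and bender with total output 33.

33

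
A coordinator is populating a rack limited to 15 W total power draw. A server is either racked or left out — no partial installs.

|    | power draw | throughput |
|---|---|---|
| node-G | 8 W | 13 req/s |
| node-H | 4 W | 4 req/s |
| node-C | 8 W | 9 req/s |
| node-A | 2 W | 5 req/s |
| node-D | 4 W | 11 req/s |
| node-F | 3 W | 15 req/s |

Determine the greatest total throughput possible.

39

Allowing fractional choices, the relaxed optimum would be about 40.8, but servers are indivisible.
node-H + node-A + node-D + node-F: power draw 4 + 2 + 4 + 3 = 13 ≤ 15, throughput 4 + 5 + 11 + 15 = 35.
node-G + node-D + node-F: power draw 8 + 4 + 3 = 15 ≤ 15, throughput 13 + 11 + 15 = 39.
node-C + node-D + node-F: power draw 8 + 4 + 3 = 15 ≤ 15, throughput 9 + 11 + 15 = 35.
Best is node-G, node-D, and node-F with total throughput 39.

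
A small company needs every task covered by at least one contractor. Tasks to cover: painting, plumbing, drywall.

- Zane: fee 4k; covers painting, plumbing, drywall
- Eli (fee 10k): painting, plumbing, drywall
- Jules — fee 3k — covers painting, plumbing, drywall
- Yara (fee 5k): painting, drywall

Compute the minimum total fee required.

3

Jules alone covers painting, plumbing, drywall — every task.
Total fee: 3.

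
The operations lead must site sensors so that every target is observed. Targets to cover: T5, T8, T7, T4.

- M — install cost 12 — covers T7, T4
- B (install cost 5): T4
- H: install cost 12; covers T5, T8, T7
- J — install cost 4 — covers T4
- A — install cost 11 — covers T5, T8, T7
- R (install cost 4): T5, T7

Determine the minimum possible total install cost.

The greedy cost-per-new-target heuristic would pick R, J, and A for 19, but a cheaper cover exists.
Choose J and A: together they cover T5, T8, T7, T4 — every target.
Total install cost: 4 + 11 = 15.
No cover costs less than 15.

15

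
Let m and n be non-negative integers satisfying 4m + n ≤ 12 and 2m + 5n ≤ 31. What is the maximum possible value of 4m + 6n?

The continuous relaxation peaks at (1.61, 5.56) with value 39.78; rounding to a feasible lattice point costs some objective.
(m,n)=(0,6): 4·0+1·6=6≤12, 2·0+5·6=30≤31, objective 36.
(m,n)=(1,5): 4·1+1·5=9≤12, 2·1+5·5=27≤31, objective 34.
(m,n)=(2,4): 4·2+1·4=12≤12, 2·2+5·4=24≤31, objective 32.
(m,n)=(0,5): 4·0+1·5=5≤12, 2·0+5·5=25≤31, objective 30.
Maximum is 36 at (m,n)=(0,6).

36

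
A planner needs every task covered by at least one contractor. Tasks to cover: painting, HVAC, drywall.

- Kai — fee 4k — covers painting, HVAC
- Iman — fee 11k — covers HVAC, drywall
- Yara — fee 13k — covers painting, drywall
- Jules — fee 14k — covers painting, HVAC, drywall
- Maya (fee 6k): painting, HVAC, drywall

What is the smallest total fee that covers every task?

The greedy cost-per-new-task heuristic would pick Kai and Maya for 10, but a cheaper cover exists.
Maya alone covers painting, HVAC, drywall — every task.
Total fee: 6.
No cover costs less than 6.

6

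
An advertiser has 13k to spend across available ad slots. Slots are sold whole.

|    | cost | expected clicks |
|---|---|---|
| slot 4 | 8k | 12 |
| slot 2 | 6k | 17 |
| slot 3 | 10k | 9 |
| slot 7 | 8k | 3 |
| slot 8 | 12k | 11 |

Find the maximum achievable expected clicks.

17

Allowing fractional choices, the relaxed optimum would be about 27.5, but ad slots are indivisible.
slot 8: cost 12 ≤ 13, expected clicks 11.
slot 4: cost 8 ≤ 13, expected clicks 12.
slot 2: cost 6 ≤ 13, expected clicks 17.
Best is slot 2 with total expected clicks 17.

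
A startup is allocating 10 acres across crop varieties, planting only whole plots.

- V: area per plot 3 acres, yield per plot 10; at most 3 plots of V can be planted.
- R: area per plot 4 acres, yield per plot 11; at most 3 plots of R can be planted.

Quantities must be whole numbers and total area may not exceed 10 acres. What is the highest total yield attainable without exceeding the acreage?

Take 2×V and 1×R: area 10 ≤ 10, yield 2·10 + 1·11 = 31.
No other integer combination yields more.

31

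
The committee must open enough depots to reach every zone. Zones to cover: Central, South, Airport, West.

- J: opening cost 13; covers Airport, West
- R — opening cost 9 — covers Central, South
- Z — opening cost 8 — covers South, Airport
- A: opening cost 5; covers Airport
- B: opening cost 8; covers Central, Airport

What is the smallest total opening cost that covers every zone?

The greedy cost-per-new-zone heuristic would pick Z, B, and J for 29, but a cheaper cover exists.
Choose J and R: together they cover Central, South, Airport, West — every zone.
Total opening cost: 13 + 9 = 22.
No cover costs less than 22.

22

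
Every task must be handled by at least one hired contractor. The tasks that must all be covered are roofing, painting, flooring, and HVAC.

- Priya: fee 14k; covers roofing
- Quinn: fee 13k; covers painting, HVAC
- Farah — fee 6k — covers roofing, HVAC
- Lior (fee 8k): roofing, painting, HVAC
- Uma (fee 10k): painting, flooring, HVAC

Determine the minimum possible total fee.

This is a weighted set-cover instance.
The greedy cost-per-new-task heuristic would pick Lior and Uma for 18, but a cheaper cover exists.
Choose Farah and Uma: together they cover roofing, painting, flooring, HVAC — every task.
Total fee: 6 + 10 = 16.
No cover costs less than 16.

16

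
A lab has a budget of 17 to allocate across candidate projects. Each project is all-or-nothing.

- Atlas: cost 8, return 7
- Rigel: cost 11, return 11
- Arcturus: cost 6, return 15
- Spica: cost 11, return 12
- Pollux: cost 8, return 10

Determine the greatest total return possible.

Arcturus + Spica: cost 6 + 11 = 17 ≤ 17, return 15 + 12 = 27.
Arcturus + Pollux: cost 6 + 8 = 14 ≤ 17, return 15 + 10 = 25.
Rigel + Arcturus: cost 11 + 6 = 17 ≤ 17, return 11 + 15 = 26.
Best is Arcturus and Spica with total return 27.

27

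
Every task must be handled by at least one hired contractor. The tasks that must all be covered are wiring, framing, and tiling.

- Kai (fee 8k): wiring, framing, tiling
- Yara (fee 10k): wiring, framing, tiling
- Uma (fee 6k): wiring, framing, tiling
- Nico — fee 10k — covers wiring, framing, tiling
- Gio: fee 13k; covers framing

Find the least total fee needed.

This is a weighted set-cover instance.
Uma alone covers wiring, framing, tiling — every task.
Total fee: 6.

6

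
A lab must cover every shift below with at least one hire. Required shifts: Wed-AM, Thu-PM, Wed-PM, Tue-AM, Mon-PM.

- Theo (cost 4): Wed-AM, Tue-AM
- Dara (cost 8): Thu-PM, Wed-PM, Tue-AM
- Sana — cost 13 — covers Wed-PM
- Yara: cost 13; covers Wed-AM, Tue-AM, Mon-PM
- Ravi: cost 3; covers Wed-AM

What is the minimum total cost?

21

The greedy cost-per-new-shift heuristic would pick Theo, Dara, and Yara for 25, but a cheaper cover exists.
Choose Dara and Yara: together they cover Wed-AM, Thu-PM, Wed-PM, Tue-AM, Mon-PM — every shift.
Total cost: 8 + 13 = 21.
No cover costs less than 21.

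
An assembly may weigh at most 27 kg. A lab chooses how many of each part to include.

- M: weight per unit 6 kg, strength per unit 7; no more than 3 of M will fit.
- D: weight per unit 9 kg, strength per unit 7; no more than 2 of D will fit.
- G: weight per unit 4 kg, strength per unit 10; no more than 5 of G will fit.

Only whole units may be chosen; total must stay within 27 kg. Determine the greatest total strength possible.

Take 1×M and 5×G: weight 26 ≤ 27, strength 1·7 + 5·10 = 57.
G has the best ratio (10/4) and is taken to its limit of 5; remaining capacity is filled optimally with the others.

57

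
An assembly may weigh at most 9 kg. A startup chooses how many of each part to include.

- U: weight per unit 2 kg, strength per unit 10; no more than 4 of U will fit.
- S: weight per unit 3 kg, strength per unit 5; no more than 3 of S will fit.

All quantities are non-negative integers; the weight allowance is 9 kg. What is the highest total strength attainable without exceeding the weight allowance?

40

Take 4×U: weight 8 ≤ 9, strength 4·10 = 40.
U has the best ratio (10/2) and is taken to its limit of 4; remaining capacity is filled optimally with the others.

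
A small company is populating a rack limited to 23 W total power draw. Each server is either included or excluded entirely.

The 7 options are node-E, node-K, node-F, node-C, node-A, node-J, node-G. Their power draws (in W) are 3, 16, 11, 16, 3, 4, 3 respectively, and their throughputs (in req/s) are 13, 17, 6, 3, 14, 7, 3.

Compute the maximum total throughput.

node-E + node-F + node-A + node-J: power draw 3 + 11 + 3 + 4 = 21 ≤ 23, throughput 13 + 6 + 14 + 7 = 40.
node-E + node-K + node-A: power draw 3 + 16 + 3 = 22 ≤ 23, throughput 13 + 17 + 14 = 44.
node-K + node-A + node-J: power draw 16 + 3 + 4 = 23 ≤ 23, throughput 17 + 14 + 7 = 38.
Best is node-E, node-K, and node-A with total throughput 44.

44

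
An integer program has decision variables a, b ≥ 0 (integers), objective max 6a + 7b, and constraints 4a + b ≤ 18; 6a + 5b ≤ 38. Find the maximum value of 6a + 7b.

49

Relaxing integrality, the LP optimum is 53.20 at (a,b) = (0, 7.6), which is not an integer point.
(a,b)=(0,7): 4·0+1·7=7≤18, 6·0+5·7=35≤38, objective 49.
(a,b)=(1,6): 4·1+1·6=10≤18, 6·1+5·6=36≤38, objective 48.
No feasible integer point exceeds 49.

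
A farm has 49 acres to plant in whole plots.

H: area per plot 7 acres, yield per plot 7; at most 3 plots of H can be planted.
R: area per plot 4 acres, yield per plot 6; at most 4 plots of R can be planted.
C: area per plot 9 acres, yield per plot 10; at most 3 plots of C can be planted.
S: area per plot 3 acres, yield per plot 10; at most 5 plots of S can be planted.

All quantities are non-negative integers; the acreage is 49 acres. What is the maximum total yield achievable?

94

Take 4×R, 2×C, and 5×S: area 49 ≤ 49, yield 4·6 + 2·10 + 5·10 = 94.
S has the best ratio (10/3) and is taken to its limit of 5; remaining capacity is filled optimally with the others.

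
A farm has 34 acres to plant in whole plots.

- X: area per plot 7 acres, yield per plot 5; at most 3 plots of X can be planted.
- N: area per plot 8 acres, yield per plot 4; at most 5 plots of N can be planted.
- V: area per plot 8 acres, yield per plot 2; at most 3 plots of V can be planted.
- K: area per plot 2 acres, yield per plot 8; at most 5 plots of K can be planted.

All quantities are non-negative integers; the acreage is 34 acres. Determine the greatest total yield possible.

3×X and 5×K: area 31 ≤ 34, yield 3·5 + 5·8 = 55.
2×X, 1×N, and 5×K: area 32 ≤ 34, yield 2·5 + 1·4 + 5·8 = 54.
Best is 55.

55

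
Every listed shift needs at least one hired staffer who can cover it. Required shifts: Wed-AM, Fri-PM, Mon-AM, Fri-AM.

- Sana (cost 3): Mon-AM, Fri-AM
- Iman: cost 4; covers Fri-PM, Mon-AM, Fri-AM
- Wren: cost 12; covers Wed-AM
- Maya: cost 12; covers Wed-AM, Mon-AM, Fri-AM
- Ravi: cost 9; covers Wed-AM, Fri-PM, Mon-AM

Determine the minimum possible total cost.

12

Choose Sana and Ravi: together they cover Wed-AM, Fri-PM, Mon-AM, Fri-AM — every shift.
Total cost: 3 + 9 = 12.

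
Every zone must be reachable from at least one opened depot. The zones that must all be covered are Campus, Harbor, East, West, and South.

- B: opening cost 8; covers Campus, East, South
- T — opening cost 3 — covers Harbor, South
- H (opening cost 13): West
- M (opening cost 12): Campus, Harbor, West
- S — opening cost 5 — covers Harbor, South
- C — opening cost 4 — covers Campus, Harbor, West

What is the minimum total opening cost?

The greedy cost-per-new-zone heuristic would pick C, T, and B for 15, but a cheaper cover exists.
Choose B and C: together they cover Campus, Harbor, East, West, South — every zone.
Total opening cost: 8 + 4 = 12.
No cover costs less than 12.

12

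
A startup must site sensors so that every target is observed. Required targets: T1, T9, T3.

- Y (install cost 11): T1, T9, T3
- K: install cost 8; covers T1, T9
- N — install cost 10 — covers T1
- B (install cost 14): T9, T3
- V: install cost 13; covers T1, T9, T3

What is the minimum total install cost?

Y alone covers T1, T9, T3 — every target.
Total install cost: 11.
No cover costs less than 11.

11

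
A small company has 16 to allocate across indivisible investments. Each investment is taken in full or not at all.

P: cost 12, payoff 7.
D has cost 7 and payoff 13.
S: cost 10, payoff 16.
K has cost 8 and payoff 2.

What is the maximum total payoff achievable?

S: cost 10 ≤ 16, payoff 16.
D + K: cost 7 + 8 = 15 ≤ 16, payoff 13 + 2 = 15.
Best is S with total payoff 16.

16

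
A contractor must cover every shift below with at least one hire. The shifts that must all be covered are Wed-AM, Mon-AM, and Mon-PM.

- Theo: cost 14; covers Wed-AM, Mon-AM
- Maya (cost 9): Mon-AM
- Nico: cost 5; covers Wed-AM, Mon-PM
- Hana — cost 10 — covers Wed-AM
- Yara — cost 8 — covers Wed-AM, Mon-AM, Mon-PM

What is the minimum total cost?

8

The greedy cost-per-new-shift heuristic would pick Nico and Yara for 13, but a cheaper cover exists.
Yara alone covers Wed-AM, Mon-AM, Mon-PM — every shift.
Total cost: 8.
No cover costs less than 8.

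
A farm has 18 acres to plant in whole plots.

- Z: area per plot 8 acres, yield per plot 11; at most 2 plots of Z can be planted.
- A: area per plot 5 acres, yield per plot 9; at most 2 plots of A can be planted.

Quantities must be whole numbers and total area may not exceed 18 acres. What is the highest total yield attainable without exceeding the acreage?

A has the best ratio (9/5); taking only A gives at most 2×9 = 18 (stopped by the supply cap of 2).
Mixing does better — 1×Z and 2×A: area 18 ≤ 18, yield 1·11 + 2·9 = 29.

29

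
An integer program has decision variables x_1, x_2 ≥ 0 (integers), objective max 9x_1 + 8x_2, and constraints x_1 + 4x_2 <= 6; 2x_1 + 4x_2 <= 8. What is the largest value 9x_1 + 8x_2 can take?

36

(x_1,x_2)=(4,0): 1·4+4·0=4≤6, 2·4+4·0=8≤8, objective 36.
(x_1,x_2)=(3,0): 1·3+4·0=3≤6, 2·3+4·0=6≤8, objective 27.
The best lattice point is (4,0), giving 36.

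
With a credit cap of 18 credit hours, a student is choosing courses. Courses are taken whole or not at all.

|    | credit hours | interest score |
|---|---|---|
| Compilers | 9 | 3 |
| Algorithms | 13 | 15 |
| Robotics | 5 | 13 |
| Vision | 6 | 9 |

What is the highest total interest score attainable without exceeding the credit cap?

Treat it as a binary knapsack problem.
Allowing fractional choices, the relaxed optimum would be about 30.1, but courses are indivisible.
Algorithms + Robotics: credit hours 13 + 5 = 18 ≤ 18, interest score 15 + 13 = 28.
Compilers + Robotics: credit hours 9 + 5 = 14 ≤ 18, interest score 3 + 13 = 16.
Robotics + Vision: credit hours 5 + 6 = 11 ≤ 18, interest score 13 + 9 = 22.
Best is Algorithms and Robotics with total interest score 28.

28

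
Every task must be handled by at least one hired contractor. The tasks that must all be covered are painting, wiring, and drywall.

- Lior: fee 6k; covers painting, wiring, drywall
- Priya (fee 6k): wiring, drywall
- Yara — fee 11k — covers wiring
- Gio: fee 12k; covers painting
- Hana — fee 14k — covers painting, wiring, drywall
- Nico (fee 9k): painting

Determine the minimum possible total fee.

6

Lior alone covers painting, wiring, drywall — every task.
Total fee: 6.
No cover costs less than 6.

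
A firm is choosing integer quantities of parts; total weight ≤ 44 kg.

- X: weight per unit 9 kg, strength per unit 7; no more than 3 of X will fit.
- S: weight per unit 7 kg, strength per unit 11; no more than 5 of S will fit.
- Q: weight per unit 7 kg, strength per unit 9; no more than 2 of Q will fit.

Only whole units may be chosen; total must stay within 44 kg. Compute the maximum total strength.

64

4×S and 2×Q: weight 42 ≤ 44, strength 4·11 + 2·9 = 62.
5×S and 1×Q: weight 42 ≤ 44, strength 5·11 + 1·9 = 64.
Best is 64.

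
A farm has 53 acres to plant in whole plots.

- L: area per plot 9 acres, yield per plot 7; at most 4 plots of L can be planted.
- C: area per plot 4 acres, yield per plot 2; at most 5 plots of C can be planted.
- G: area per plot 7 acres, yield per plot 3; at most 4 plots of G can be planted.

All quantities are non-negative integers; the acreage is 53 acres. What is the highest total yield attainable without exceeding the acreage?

36

4×L, 2×C, and 1×G: area 51 ≤ 53, yield 4·7 + 2·2 + 1·3 = 35.
4×L and 4×C: area 52 ≤ 53, yield 4·7 + 4·2 = 36.
Best is 36.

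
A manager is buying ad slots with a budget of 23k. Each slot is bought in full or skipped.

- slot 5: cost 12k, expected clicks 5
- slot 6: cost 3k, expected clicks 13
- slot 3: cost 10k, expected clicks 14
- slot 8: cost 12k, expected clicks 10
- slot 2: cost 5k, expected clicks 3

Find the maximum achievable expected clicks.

This is an integer program with binary decision variables.
Take slot 6, slot 3, and slot 2: cost 3 + 10 + 5 = 18 ≤ 23, expected clicks 13 + 14 + 3 = 30.
No other feasible combination does better.

30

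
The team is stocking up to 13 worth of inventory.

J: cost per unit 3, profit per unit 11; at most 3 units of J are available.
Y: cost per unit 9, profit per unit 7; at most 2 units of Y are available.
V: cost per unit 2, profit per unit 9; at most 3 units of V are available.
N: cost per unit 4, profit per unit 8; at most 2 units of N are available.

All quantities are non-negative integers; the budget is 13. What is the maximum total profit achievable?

2×J and 3×V: cost 12 ≤ 13, profit 2·11 + 3·9 = 49.
3×J and 2×V: cost 13 ≤ 13, profit 3·11 + 2·9 = 51.
Best is 51.

51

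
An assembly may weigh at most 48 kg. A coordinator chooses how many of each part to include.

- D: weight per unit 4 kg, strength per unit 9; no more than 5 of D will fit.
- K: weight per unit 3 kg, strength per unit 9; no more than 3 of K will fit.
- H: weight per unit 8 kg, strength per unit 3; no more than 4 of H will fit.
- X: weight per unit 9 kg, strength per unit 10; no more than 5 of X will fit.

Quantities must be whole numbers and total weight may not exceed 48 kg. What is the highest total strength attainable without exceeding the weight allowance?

92

This is a bounded integer knapsack.
K has the best ratio (9/3); taking only K gives at most 3×9 = 27 (stopped by the supply cap of 3).
Mixing does better — 5×D, 3×K, and 2×X: weight 47 ≤ 48, strength 5·9 + 3·9 + 2·10 = 92.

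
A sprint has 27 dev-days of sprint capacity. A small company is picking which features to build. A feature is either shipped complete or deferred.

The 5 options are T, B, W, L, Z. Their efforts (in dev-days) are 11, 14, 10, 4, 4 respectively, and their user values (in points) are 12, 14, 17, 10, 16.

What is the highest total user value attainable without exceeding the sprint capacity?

This is a 0-1 knapsack instance.
Take T, W, and Z: effort 11 + 10 + 4 = 25 ≤ 27, user value 12 + 17 + 16 = 45.
No other feasible combination does better.

45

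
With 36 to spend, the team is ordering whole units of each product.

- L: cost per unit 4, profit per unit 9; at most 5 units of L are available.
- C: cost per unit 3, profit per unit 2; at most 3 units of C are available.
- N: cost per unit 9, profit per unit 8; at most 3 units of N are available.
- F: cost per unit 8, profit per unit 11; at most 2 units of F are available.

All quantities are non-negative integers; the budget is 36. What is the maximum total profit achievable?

5×L and 2×F: cost 36 ≤ 36, profit 5·9 + 2·11 = 67.
4×L, 1×C, and 2×F: cost 35 ≤ 36, profit 4·9 + 1·2 + 2·11 = 60.
Best is 67.

67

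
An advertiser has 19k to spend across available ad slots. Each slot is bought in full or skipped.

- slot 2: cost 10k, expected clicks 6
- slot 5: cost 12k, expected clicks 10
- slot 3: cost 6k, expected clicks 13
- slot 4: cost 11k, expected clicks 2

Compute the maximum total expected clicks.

23

Allowing fractional choices, the relaxed optimum would be about 23.6, but ad slots are indivisible.
slot 2 + slot 3: cost 10 + 6 = 16 ≤ 19, expected clicks 6 + 13 = 19.
slot 5 + slot 3: cost 12 + 6 = 18 ≤ 19, expected clicks 10 + 13 = 23.
slot 3 + slot 4: cost 6 + 11 = 17 ≤ 19, expected clicks 13 + 2 = 15.
Best is slot 5 and slot 3 with total expected clicks 23.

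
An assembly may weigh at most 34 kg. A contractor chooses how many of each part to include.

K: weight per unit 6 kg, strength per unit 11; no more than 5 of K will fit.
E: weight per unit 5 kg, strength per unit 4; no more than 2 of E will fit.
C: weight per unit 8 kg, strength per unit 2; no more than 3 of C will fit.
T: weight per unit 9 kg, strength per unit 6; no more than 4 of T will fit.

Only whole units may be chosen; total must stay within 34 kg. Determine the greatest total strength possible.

55

4×K and 2×E: weight 34 ≤ 34, strength 4·11 + 2·4 = 52.
5×K: weight 30 ≤ 34, strength 5·11 = 55.
Best is 55.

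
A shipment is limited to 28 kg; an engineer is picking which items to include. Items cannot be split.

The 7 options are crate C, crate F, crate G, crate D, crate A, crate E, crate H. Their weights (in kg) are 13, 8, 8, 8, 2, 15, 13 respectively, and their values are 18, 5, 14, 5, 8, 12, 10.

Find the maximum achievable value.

40

Allowing fractional choices, the relaxed optimum would be about 44.0, but items are indivisible.
crate C + crate G + crate A: weight 13 + 8 + 2 = 23 ≤ 28, value 18 + 14 + 8 = 40.
crate C + crate A + crate H: weight 13 + 2 + 13 = 28 ≤ 28, value 18 + 8 + 10 = 36.
crate G + crate A + crate E: weight 8 + 2 + 15 = 25 ≤ 28, value 14 + 8 + 12 = 34.
Best is crate C, crate G, and crate A with total value 40.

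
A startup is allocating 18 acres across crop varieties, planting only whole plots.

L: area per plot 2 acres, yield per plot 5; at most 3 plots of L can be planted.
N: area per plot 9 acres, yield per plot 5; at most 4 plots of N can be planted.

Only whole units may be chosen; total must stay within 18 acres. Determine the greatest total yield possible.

20

Take 3×L and 1×N: area 15 ≤ 18, yield 3·5 + 1·5 = 20.
L has the best ratio (5/2) and is taken to its limit of 3; remaining capacity is filled optimally with the others.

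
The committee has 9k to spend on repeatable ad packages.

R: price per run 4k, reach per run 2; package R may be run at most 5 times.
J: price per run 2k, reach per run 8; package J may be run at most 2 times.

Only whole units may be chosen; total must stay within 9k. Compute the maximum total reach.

J has the best ratio (8/2); taking only J gives at most 2×8 = 16 (stopped by the supply cap of 2).
Mixing does better — 1×R and 2×J: price 8 ≤ 9, reach 1·2 + 2·8 = 18.

18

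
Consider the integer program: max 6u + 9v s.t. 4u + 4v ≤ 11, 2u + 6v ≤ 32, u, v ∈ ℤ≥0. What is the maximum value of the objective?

18

(u,v)=(0,2): 4·0+4·2=8≤11, 2·0+6·2=12≤32, objective 18.
(u,v)=(1,1): 4·1+4·1=8≤11, 2·1+6·1=8≤32, objective 15.
(u,v)=(0,1): 4·0+4·1=4≤11, 2·0+6·1=6≤32, objective 9.
Maximum is 18 at (u,v)=(0,2).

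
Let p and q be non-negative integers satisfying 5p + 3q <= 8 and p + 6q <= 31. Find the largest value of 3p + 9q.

18

(p,q)=(0,2): 5·0+3·2=6≤8, 1·0+6·2=12≤31, objective 18.
(p,q)=(1,1): 5·1+3·1=8≤8, 1·1+6·1=7≤31, objective 12.
(p,q)=(0,1): 5·0+3·1=3≤8, 1·0+6·1=6≤31, objective 9.
The best lattice point is (0,2), giving 18.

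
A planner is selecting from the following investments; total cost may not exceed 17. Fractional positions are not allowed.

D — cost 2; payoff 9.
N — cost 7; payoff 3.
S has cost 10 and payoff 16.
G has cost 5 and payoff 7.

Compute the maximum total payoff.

32

This is an integer program with binary decision variables.
D + S + G: cost 2 + 10 + 5 = 17 ≤ 17, payoff 9 + 16 + 7 = 32.
D + S: cost 2 + 10 = 12 ≤ 17, payoff 9 + 16 = 25.
Best is D, S, and G with total payoff 32.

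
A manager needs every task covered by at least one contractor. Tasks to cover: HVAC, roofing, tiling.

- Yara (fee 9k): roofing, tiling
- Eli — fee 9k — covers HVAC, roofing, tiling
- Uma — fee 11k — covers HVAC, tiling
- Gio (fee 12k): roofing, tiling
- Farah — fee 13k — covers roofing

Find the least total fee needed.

9

This is a weighted set-cover instance.
Eli alone covers HVAC, roofing, tiling — every task.
Total fee: 9.
No cover costs less than 9.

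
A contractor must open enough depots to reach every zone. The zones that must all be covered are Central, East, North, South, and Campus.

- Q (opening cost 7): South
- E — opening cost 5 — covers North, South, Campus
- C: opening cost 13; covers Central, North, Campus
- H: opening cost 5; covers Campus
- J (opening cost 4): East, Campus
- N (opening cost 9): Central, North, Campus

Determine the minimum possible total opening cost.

Choose E, J, and N: together they cover Central, East, North, South, Campus — every zone.
Total opening cost: 5 + 4 + 9 = 18.
No cover costs less than 18.

18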